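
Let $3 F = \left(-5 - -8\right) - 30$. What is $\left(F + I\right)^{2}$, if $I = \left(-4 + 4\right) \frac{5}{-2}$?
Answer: $81$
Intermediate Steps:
$I = 0$ ($I = 0 \cdot 5 \left(- \frac{1}{2}\right) = 0 \left(- \frac{5}{2}\right) = 0$)
$F = -9$ ($F = \frac{\left(-5 - -8\right) - 30}{3} = \frac{\left(-5 + 8\right) - 30}{3} = \frac{3 - 30}{3} = \frac{1}{3} \left(-27\right) = -9$)
$\left(F + I\right)^{2} = \left(-9 + 0\right)^{2} = \left(-9\right)^{2} = 81$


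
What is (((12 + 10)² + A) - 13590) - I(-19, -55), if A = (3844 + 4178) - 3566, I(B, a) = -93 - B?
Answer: -8576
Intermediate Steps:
A = 4456 (A = 8022 - 3566 = 4456)
(((12 + 10)² + A) - 13590) - I(-19, -55) = (((12 + 10)² + 4456) - 13590) - (-93 - 1*(-19)) = ((22² + 4456) - 13590) - (-93 + 19) = ((484 + 4456) - 13590) - 1*(-74) = (4940 - 13590) + 74 = -8650 + 74 = -8576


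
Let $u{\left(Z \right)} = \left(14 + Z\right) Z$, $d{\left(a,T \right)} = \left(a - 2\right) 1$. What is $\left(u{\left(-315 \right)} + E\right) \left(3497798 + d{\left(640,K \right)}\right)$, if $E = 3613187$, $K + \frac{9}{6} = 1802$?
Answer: $12972207684872$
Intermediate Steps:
$K = \frac{3601}{2}$ ($K = - \frac{3}{2} + 1802 = \frac{3601}{2} \approx 1800.5$)
$d{\left(a,T \right)} = -2 + a$ ($d{\left(a,T \right)} = \left(-2 + a\right) 1 = -2 + a$)
$u{\left(Z \right)} = Z \left(14 + Z\right)$
$\left(u{\left(-315 \right)} + E\right) \left(3497798 + d{\left(640,K \right)}\right) = \left(- 315 \left(14 - 315\right) + 3613187\right) \left(3497798 + \left(-2 + 640\right)\right) = \left(\left(-315\right) \left(-301\right) + 3613187\right) \left(3497798 + 638\right) = \left(94815 + 3613187\right) 3498436 = 3708002 \cdot 3498436 = 12972207684872$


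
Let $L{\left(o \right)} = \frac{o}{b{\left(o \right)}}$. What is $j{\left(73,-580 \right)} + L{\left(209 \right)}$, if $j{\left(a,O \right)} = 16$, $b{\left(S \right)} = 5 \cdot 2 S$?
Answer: $\frac{161}{10} \approx 16.1$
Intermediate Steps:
$b{\left(S \right)} = 10 S$
$L{\left(o \right)} = \frac{1}{10}$ ($L{\left(o \right)} = \frac{o}{10 o} = o \frac{1}{10 o} = \frac{1}{10}$)
$j{\left(73,-580 \right)} + L{\left(209 \right)} = 16 + \frac{1}{10} = \frac{161}{10}$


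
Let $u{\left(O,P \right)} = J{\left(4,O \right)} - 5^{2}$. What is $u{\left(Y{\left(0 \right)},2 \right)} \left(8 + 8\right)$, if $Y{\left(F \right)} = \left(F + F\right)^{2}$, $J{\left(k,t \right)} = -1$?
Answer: $-416$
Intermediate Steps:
$Y{\left(F \right)} = 4 F^{2}$ ($Y{\left(F \right)} = \left(2 F\right)^{2} = 4 F^{2}$)
$u{\left(O,P \right)} = -26$ ($u{\left(O,P \right)} = -1 - 5^{2} = -1 - 25 = -26$)
$u{\left(Y{\left(0 \right)},2 \right)} \left(8 + 8\right) = - 26 \left(8 + 8\right) = \left(-26\right) 16 = -416$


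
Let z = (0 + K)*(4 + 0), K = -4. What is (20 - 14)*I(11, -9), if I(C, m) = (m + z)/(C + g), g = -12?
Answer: 150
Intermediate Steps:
z = -16 (z = (0 - 4)*(4 + 0) = -4*4 = -16)
I(C, m) = (-16 + m)/(-12 + C) (I(C, m) = (m - 16)/(C - 12) = (-16 + m)/(-12 + C))
(20 - 14)*I(11, -9) = (20 - 14)*((-16 - 9)/(-12 + 11)) = 6*(-25/(-1)) = 6*(-1*(-25)) = 6*25 = 150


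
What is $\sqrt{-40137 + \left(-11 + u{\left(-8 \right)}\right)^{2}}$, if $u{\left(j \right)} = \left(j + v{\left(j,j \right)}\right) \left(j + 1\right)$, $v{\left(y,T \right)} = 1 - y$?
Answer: $i \sqrt{39813} \approx 199.53 i$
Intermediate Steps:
$u{\left(j \right)} = 1 + j$ ($u{\left(j \right)} = \left(j - \left(-1 + j\right)\right) \left(j + 1\right) = 1 \left(1 + j\right) = 1 + j$)
$\sqrt{-40137 + \left(-11 + u{\left(-8 \right)}\right)^{2}} = \sqrt{-40137 + \left(-11 + \left(1 - 8\right)\right)^{2}} = \sqrt{-40137 + \left(-11 - 7\right)^{2}} = \sqrt{-40137 + \left(-18\right)^{2}} = \sqrt{-40137 + 324} = \sqrt{-39813} = i \sqrt{39813}$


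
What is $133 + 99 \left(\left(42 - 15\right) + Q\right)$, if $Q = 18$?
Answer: $4588$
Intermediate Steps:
$133 + 99 \left(\left(42 - 15\right) + Q\right) = 133 + 99 \left(\left(42 - 15\right) + 18\right) = 133 + 99 \left(27 + 18\right) = 133 + 99 \cdot 45 = 133 + 4455 = 4588$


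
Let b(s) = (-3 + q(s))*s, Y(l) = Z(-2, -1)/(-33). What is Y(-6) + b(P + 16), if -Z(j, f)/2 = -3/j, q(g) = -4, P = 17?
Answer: -2540/11 ≈ -230.91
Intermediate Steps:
Z(j, f) = 6/j (Z(j, f) = -(-6)/j = 6/j)
Y(l) = 1/11 (Y(l) = (6/(-2))/(-33) = (6*(-1/2))*(-1/33) = -3*(-1/33) = 1/11)
b(s) = -7*s (b(s) = (-3 - 4)*s = -7*s)
Y(-6) + b(P + 16) = 1/11 - 7*(17 + 16) = 1/11 - 7*33 = 1/11 - 231 = -2540/11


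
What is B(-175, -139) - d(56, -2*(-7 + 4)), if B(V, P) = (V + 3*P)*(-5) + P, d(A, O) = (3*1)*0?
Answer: 2821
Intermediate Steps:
d(A, O) = 0 (d(A, O) = 3*0 = 0)
B(V, P) = -14*P - 5*V (B(V, P) = (-15*P - 5*V) + P = -14*P - 5*V)
B(-175, -139) - d(56, -2*(-7 + 4)) = (-14*(-139) - 5*(-175)) - 1*0 = (1946 + 875) + 0 = 2821 + 0 = 2821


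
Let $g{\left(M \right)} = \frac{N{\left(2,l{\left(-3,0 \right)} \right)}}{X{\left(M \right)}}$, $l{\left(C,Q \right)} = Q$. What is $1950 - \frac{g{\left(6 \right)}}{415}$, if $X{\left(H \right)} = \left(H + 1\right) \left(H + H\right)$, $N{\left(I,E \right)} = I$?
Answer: $\frac{33988499}{17430} \approx 1950.0$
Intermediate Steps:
$X{\left(H \right)} = 2 H \left(1 + H\right)$ ($X{\left(H \right)} = \left(1 + H\right) 2 H = 2 H \left(1 + H\right)$)
$g{\left(M \right)} = \frac{1}{M \left(1 + M\right)}$ ($g{\left(M \right)} = \frac{2}{2 M \left(1 + M\right)} = 2 \frac{1}{2 M \left(1 + M\right)} = \frac{1}{M \left(1 + M\right)}$)
$1950 - \frac{g{\left(6 \right)}}{415} = 1950 - \frac{\frac{1}{6} \frac{1}{1 + 6}}{415} = 1950 - \frac{1}{6 \cdot 7} \cdot \frac{1}{415} = 1950 - \frac{1}{6} \cdot \frac{1}{7} \cdot \frac{1}{415} = 1950 - \frac{1}{42} \cdot \frac{1}{415} = 1950 - \frac{1}{17430} = \frac{33988499}{17430}$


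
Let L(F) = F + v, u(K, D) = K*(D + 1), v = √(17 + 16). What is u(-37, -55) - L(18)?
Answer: 1980 - √33 ≈ 1974.3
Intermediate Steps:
v = √33 ≈ 5.7446
u(K, D) = K*(1 + D)
L(F) = F + √33
u(-37, -55) - L(18) = -37*(1 - 55) - (18 + √33) = -37*(-54) + (-18 - √33) = 1998 + (-18 - √33) = 1980 - √33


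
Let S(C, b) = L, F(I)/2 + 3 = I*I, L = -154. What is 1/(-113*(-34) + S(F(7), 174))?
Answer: 1/3688 ≈ 0.00027115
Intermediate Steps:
F(I) = -6 + 2*I**2 (F(I) = -6 + 2*(I*I) = -6 + 2*I**2)
S(C, b) = -154
1/(-113*(-34) + S(F(7), 174)) = 1/(-113*(-34) - 154) = 1/(3842 - 154) = 1/3688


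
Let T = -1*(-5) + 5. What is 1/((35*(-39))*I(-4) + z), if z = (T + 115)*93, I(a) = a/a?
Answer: 1/10260 ≈ 9.7466e-5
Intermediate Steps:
T = 10 (T = 5 + 5 = 10)
I(a) = 1
z = 11625 (z = (10 + 115)*93 = 125*93 = 11625)
1/((35*(-39))*I(-4) + z) = 1/((35*(-39))*1 + 11625) = 1/(-1365*1 + 11625) = 1/(-1365 + 11625) = 1/10260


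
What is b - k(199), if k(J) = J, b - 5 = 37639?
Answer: 37445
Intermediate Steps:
b = 37644 (b = 5 + 37639 = 37644)
b - k(199) = 37644 - 1*199 = 37644 - 199 = 37445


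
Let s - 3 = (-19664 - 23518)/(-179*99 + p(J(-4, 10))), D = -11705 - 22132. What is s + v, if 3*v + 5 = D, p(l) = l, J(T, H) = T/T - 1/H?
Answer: -73999333/6563 ≈ -11275.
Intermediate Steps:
D = -33837
J(T, H) = 1 - 1/H
v = -33842/3 (v = -5/3 + (⅓)*(-33837) = -5/3 - 11279 = -33842/3 ≈ -11281.)
s = 107047/19689 (s = 3 + (-19664 - 23518)/(-179*99 + (-1 + 10)/10) = 3 - 43182/(-17721 + (⅒)*9) = 3 - 43182/(-17721 + 9/10) = 3 - 43182/(-177201/10) = 3 - 43182*(-10/177201) = 3 + 47980/19689 = 107047/19689 ≈ 5.4369)
s + v = 107047/19689 - 33842/3 = -73999333/6563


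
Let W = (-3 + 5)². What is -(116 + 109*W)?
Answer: -552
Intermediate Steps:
W = 4 (W = 2² = 4)
-(116 + 109*W) = -(116 + 109*4) = -(116 + 436) = -1*552 = -552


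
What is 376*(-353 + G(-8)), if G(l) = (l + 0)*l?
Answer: -108664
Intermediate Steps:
G(l) = l² (G(l) = l*l = l²)
376*(-353 + G(-8)) = 376*(-353 + (-8)²) = 376*(-353 + 64) = 376*(-289) = -108664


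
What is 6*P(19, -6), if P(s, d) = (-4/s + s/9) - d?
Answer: 2702/57 ≈ 47.404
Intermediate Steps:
P(s, d) = -d - 4/s + s/9 (P(s, d) = (-4/s + s*(⅑)) - d = (-4/s + s/9) - d = -d - 4/s + s/9)
6*P(19, -6) = 6*(-1*(-6) - 4/19 + (⅑)*19) = 6*(6 - 4*1/19 + 19/9) = 6*(6 - 4/19 + 19/9) = 6*(1351/171) = 2702/57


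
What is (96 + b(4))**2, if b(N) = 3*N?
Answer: 11664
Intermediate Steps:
(96 + b(4))**2 = (96 + 3*4)**2 = (96 + 12)**2 = 108**2 = 11664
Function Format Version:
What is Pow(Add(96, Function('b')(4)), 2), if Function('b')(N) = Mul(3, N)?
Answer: 11664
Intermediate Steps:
Pow(Add(96, Function('b')(4)), 2) = Pow(Add(96, Mul(3, 4)), 2) = Pow(Add(96, 12), 2) = Pow(108, 2) = 11664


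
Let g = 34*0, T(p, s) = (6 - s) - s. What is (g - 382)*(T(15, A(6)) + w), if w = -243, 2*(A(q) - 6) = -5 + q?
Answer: 95500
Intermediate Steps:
A(q) = 7/2 + q/2 (A(q) = 6 + (-5 + q)/2 = 6 + (-5/2 + q/2) = 7/2 + q/2)
T(p, s) = 6 - 2*s
g = 0
(g - 382)*(T(15, A(6)) + w) = (0 - 382)*((6 - 2*(7/2 + (½)*6)) - 243) = -382*((6 - 2*(7/2 + 3)) - 243) = -382*((6 - 2*13/2) - 243) = -382*((6 - 13) - 243) = -382*(-7 - 243) = -382*(-250) = 95500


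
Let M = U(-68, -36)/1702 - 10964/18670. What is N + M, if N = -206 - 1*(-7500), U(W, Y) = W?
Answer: 57939173418/7944085 ≈ 7293.4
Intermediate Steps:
M = -4982572/7944085 (M = -68/1702 - 10964/18670 = -68*1/1702 - 10964*1/18670 = -34/851 - 5482/9335 = -4982572/7944085 ≈ -0.62720)
N = 7294 (N = -206 + 7500 = 7294)
N + M = 7294 - 4982572/7944085 = 57939173418/7944085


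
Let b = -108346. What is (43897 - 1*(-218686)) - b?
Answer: 370929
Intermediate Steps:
(43897 - 1*(-218686)) - b = (43897 - 1*(-218686)) - 1*(-108346) = (43897 + 218686) + 108346 = 262583 + 108346 = 370929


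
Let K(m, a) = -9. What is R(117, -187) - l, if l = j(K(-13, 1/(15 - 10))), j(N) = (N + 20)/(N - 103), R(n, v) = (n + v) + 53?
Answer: -1893/112 ≈ -16.902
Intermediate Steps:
R(n, v) = 53 + n + v
j(N) = (20 + N)/(-103 + N)
l = -11/112 (l = (20 - 9)/(-103 - 9) = 11/(-112) = -1/112*11 = -11/112 ≈ -0.098214)
R(117, -187) - l = (53 + 117 - 187) - 1*(-11/112) = -17 + 11/112 = -1893/112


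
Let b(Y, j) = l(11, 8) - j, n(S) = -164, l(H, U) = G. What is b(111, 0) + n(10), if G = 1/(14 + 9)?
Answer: -3771/23 ≈ -163.96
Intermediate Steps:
G = 1/23 ≈ 0.043478
l(H, U) = 1/23
b(Y, j) = 1/23 - j
b(111, 0) + n(10) = (1/23 - 1*0) - 164 = (1/23 + 0) - 164 = 1/23 - 164 = -3771/23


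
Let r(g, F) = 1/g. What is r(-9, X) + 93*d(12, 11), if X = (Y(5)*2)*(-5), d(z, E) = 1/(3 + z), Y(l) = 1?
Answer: 274/45 ≈ 6.0889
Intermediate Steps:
X = -10 (X = (1*2)*(-5) = 2*(-5) = -10)
r(-9, X) + 93*d(12, 11) = 1/(-9) + 93/(3 + 12) = -⅑ + 93/15 = -⅑ + 93*(1/15) = -⅑ + 31/5 = 274/45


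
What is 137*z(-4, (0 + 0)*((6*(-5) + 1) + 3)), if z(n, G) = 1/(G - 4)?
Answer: -137/4 ≈ -34.250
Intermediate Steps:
z(n, G) = 1/(-4 + G)
137*z(-4, (0 + 0)*((6*(-5) + 1) + 3)) = 137/(-4 + (0 + 0)*((6*(-5) + 1) + 3)) = 137/(-4 + 0*((-30 + 1) + 3)) = 137/(-4 + 0*(-29 + 3)) = 137/(-4 + 0*(-26)) = 137/(-4 + 0) = 137/(-4) = 137*(-1/4) = -137/4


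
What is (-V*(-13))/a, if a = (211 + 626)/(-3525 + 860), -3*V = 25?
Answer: 866125/2511 ≈ 344.93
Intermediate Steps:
V = -25/3 (V = -1/3*25 = -25/3 ≈ -8.3333)
a = -837/2665 (a = 837/(-2665) = 837*(-1/2665) = -837/2665 ≈ -0.31407)
(-V*(-13))/a = (-(-25)*(-13)/3)/(-837/2665) = -1*325/3*(-2665/837) = -325/3*(-2665/837) = 866125/2511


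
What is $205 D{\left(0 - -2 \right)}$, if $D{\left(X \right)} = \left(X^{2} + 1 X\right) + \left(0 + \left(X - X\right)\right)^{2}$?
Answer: $1230$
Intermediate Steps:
$D{\left(X \right)} = X + X^{2}$ ($D{\left(X \right)} = \left(X^{2} + X\right) + \left(0 + 0\right)^{2} = \left(X + X^{2}\right) + 0^{2} = \left(X + X^{2}\right) + 0 = X + X^{2}$)
$205 D{\left(0 - -2 \right)} = 205 \left(0 - -2\right) \left(1 + \left(0 - -2\right)\right) = 205 \left(0 + 2\right) \left(1 + \left(0 + 2\right)\right) = 205 \cdot 2 \left(1 + 2\right) = 205 \cdot 2 \cdot 3 = 205 \cdot 6 = 1230$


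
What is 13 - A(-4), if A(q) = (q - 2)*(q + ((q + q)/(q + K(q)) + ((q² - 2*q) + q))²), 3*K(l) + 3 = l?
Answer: 975325/361 ≈ 2701.7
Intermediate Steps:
K(l) = -1 + l/3
A(q) = (-2 + q)*(q + (q² - q + 2*q/(-1 + 4*q/3))²) (A(q) = (q - 2)*(q + ((q + q)/(q + (-1 + q/3)) + ((q² - 2*q) + q))²) = (-2 + q)*(q + ((2*q)/(-1 + 4*q/3) + (q² - q))²) = (-2 + q)*(q + (2*q/(-1 + 4*q/3) + (q² - q))²) = (-2 + q)*(q + (q² - q + 2*q/(-1 + 4*q/3))²))
13 - A(-4) = 13 - (-4)*(-18 - 352*(-4)³ - 105*(-4) - 88*(-4)⁵ + 16*(-4)⁶ + 233*(-4)⁴ + 277*(-4)²)/(9 - 24*(-4) + 16*(-4)²) = 13 - (-4)*(-18 - 352*(-64) + 420 - 88*(-1024) + 16*4096 + 233*256 + 277*16)/(9 + 96 + 16*16) = 13 - (-4)*(-18 + 22528 + 420 + 90112 + 65536 + 59648 + 4432)/(9 + 96 + 256) = 13 - (-4)*242658/361 = 13 - 1*(-970632/361) = 13 + 970632/361 = 975325/361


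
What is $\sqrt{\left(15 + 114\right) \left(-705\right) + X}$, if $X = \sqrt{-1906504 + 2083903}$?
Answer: $\sqrt{-90945 + 3 \sqrt{19711}} \approx 300.87 i$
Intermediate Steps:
$X = 3 \sqrt{19711}$ ($X = \sqrt{177399} = 3 \sqrt{19711} \approx 421.19$)
$\sqrt{\left(15 + 114\right) \left(-705\right) + X} = \sqrt{\left(15 + 114\right) \left(-705\right) + 3 \sqrt{19711}} = \sqrt{129 \left(-705\right) + 3 \sqrt{19711}} = \sqrt{-90945 + 3 \sqrt{19711}}$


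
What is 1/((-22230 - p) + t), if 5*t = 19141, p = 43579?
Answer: -5/309904 ≈ -1.6134e-5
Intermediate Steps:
t = 19141/5 (t = (⅕)*19141 = 19141/5 ≈ 3828.2)
1/((-22230 - p) + t) = 1/((-22230 - 1*43579) + 19141/5) = 1/((-22230 - 43579) + 19141/5) = 1/(-65809 + 19141/5) = 1/(-309904/5) = -5/309904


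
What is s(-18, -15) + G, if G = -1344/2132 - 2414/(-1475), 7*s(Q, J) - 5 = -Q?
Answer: 23619459/5503225 ≈ 4.2919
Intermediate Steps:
s(Q, J) = 5/7 - Q/7 (s(Q, J) = 5/7 + (-Q)/7 = 5/7 - Q/7)
G = 791062/786175 (G = -1344*1/2132 - 2414*(-1/1475) = -336/533 + 2414/1475 = 791062/786175 ≈ 1.0062)
s(-18, -15) + G = (5/7 - ⅐*(-18)) + 791062/786175 = (5/7 + 18/7) + 791062/786175 = 23/7 + 791062/786175 = 23619459/5503225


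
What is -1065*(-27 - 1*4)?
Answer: 33015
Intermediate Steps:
-1065*(-27 - 1*4) = -1065*(-27 - 4) = -1065*(-31) = 33015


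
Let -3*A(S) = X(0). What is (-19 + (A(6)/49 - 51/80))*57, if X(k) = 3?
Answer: -4392363/3920 ≈ -1120.5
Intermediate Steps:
A(S) = -1 (A(S) = -1/3*3 = -1)
(-19 + (A(6)/49 - 51/80))*57 = (-19 + (-1/49 - 51/80))*57 = (-19 - 2579/3920)*57 = -77059/3920*57 = -4392363/3920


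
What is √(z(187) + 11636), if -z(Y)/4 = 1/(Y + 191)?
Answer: √46183242/63 ≈ 107.87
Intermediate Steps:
z(Y) = -4/(191 + Y) (z(Y) = -4/(Y + 191) = -4/(191 + Y))
√(z(187) + 11636) = √(-4/(191 + 187) + 11636) = √(-4/378 + 11636) = √(-4*1/378 + 11636) = √(-2/189 + 11636) = √(2199202/189) = √46183242/63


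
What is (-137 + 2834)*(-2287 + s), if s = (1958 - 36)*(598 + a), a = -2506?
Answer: -9896541711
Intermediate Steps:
s = -3667176 (s = (1958 - 36)*(598 - 2506) = 1922*(-1908) = -3667176)
(-137 + 2834)*(-2287 + s) = (-137 + 2834)*(-2287 - 3667176) = 2697*(-3669463) = -9896541711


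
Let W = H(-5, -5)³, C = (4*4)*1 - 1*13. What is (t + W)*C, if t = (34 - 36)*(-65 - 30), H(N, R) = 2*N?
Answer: -2430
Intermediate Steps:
C = 3 (C = 16*1 - 13 = 16 - 13 = 3)
W = -1000 (W = (2*(-5))³ = (-10)³ = -1000)
t = 190 (t = -2*(-95) = 190)
(t + W)*C = (190 - 1000)*3 = -810*3 = -2430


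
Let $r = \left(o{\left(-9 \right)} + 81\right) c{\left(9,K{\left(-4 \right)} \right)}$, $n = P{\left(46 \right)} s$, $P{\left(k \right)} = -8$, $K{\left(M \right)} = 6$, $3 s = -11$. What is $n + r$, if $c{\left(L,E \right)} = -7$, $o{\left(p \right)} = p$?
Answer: $- \frac{1424}{3} \approx -474.67$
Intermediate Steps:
$s = - \frac{11}{3}$ ($s = \frac{1}{3} \left(-11\right) = - \frac{11}{3} \approx -3.6667$)
$n = \frac{88}{3}$ ($n = \left(-8\right) \left(- \frac{11}{3}\right) = \frac{88}{3} \approx 29.333$)
$r = -504$ ($r = \left(-9 + 81\right) \left(-7\right) = 72 \left(-7\right) = -504$)
$n + r = \frac{88}{3} - 504 = - \frac{1424}{3}$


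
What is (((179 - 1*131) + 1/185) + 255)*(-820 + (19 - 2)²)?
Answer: -29765736/185 ≈ -1.6090e+5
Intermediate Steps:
(((179 - 1*131) + 1/185) + 255)*(-820 + (19 - 2)²) = (((179 - 131) + 1/185) + 255)*(-820 + 17²) = ((48 + 1/185) + 255)*(-820 + 289) = (8881/185 + 255)*(-531) = (56056/185)*(-531) = -29765736/185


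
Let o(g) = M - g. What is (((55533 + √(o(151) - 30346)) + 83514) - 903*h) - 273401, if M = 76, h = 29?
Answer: -160541 + I*√30421 ≈ -1.6054e+5 + 174.42*I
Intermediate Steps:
o(g) = 76 - g
(((55533 + √(o(151) - 30346)) + 83514) - 903*h) - 273401 = (((55533 + √((76 - 1*151) - 30346)) + 83514) - 903*29) - 273401 = (((55533 + √((76 - 151) - 30346)) + 83514) - 26187) - 273401 = (((55533 + √(-75 - 30346)) + 83514) - 26187) - 273401 = (((55533 + √(-30421)) + 83514) - 26187) - 273401 = (((55533 + I*√30421) + 83514) - 26187) - 273401 = ((139047 + I*√30421) - 26187) - 273401 = (112860 + I*√30421) - 273401 = -160541 + I*√30421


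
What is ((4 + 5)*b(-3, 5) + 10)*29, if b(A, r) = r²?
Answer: 6815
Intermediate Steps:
((4 + 5)*b(-3, 5) + 10)*29 = ((4 + 5)*5² + 10)*29 = (9*25 + 10)*29 = (225 + 10)*29 = 235*29 = 6815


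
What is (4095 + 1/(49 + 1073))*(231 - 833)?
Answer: -1382971891/561 ≈ -2.4652e+6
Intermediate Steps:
(4095 + 1/(49 + 1073))*(231 - 833) = (4095 + 1/1122)*(-602) = (4594591/1122)*(-602) = -1382971891/561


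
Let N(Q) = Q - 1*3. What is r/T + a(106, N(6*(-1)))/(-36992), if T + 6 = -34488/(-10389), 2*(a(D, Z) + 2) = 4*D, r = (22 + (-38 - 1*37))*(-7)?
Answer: -99849311/721344 ≈ -138.42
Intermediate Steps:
r = 371 (r = (22 + (-38 - 37))*(-7) = (22 - 75)*(-7) = -53*(-7) = 371)
N(Q) = -3 + Q (N(Q) = Q - 3 = -3 + Q)
a(D, Z) = -2 + 2*D (a(D, Z) = -2 + (4*D)/2 = -2 + 2*D)
T = -9282/3463 (T = -6 - 34488/(-10389) = -6 - 34488*(-1/10389) = -6 + 11496/3463 = -9282/3463 ≈ -2.6803)
r/T + a(106, N(6*(-1)))/(-36992) = 371/(-9282/3463) + (-2 + 2*106)/(-36992) = 371*(-3463/9282) + (-2 + 212)*(-1/36992) = -183539/1326 + 210*(-1/36992) = -183539/1326 - 105/18496 = -99849311/721344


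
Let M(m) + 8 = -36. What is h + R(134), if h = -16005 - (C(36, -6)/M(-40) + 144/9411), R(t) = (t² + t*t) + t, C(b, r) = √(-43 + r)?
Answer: 62868569/3137 + 7*I/44 ≈ 20041.0 + 0.15909*I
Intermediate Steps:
M(m) = -44 (M(m) = -8 - 36 = -44)
R(t) = t + 2*t² (R(t) = (t² + t²) + t = 2*t² + t = t + 2*t²)
h = -50207733/3137 + 7*I/44 (h = -16005 - (√(-43 - 6)/(-44) + 144/9411) = -16005 - (√(-49)*(-1/44) + 144*(1/9411)) = -16005 - ((7*I)*(-1/44) + 48/3137) = -16005 - (-7*I/44 + 48/3137) = -16005 - (48/3137 - 7*I/44) = -16005 + (-48/3137 + 7*I/44) = -50207733/3137 + 7*I/44 ≈ -16005.0 + 0.15909*I)
h + R(134) = (-50207733/3137 + 7*I/44) + 134*(1 + 2*134) = (-50207733/3137 + 7*I/44) + 134*(1 + 268) = (-50207733/3137 + 7*I/44) + 134*269 = (-50207733/3137 + 7*I/44) + 36046 = 62868569/3137 + 7*I/44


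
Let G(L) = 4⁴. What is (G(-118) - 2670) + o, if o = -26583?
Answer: -28997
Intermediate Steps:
G(L) = 256
(G(-118) - 2670) + o = (256 - 2670) - 26583 = -2414 - 26583 = -28997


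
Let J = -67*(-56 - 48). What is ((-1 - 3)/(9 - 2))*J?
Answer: -27872/7 ≈ -3981.7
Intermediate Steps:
J = 6968 (J = -67*(-104) = 6968)
((-1 - 3)/(9 - 2))*J = ((-1 - 3)/(9 - 2))*6968 = -4/7*6968 = -27872/7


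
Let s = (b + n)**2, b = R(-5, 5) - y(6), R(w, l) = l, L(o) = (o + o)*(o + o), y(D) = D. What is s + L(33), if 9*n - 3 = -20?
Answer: 353512/81 ≈ 4364.3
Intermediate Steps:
n = -17/9 (n = 1/3 + (1/9)*(-20) = 1/3 - 20/9 = -17/9 ≈ -1.8889)
L(o) = 4*o**2 (L(o) = (2*o)*(2*o) = 4*o**2)
b = -1 (b = 5 - 1*6 = 5 - 6 = -1)
s = 676/81 (s = (-1 - 17/9)**2 = (-26/9)**2 = 676/81 ≈ 8.3457)
s + L(33) = 676/81 + 4*33**2 = 676/81 + 4*1089 = 676/81 + 4356 = 353512/81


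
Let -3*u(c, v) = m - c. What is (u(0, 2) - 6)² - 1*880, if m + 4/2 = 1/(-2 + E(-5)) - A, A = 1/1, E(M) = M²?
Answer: -4069964/4761 ≈ -854.85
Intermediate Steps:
A = 1 (A = 1*1 = 1)
m = -68/23 (m = -2 + (1/(-2 + (-5)²) - 1*1) = -2 + (1/(-2 + 25) - 1) = -2 + (1/23 - 1) = -2 - 22/23 = -68/23 ≈ -2.9565)
u(c, v) = 68/69 + c/3 (u(c, v) = -(-68/23 - c)/3 = 68/69 + c/3)
(u(0, 2) - 6)² - 1*880 = ((68/69 + (⅓)*0) - 6)² - 1*880 = ((68/69 + 0) - 6)² - 880 = (68/69 - 6)² - 880 = (-346/69)² - 880 = 119716/4761 - 880 = -4069964/4761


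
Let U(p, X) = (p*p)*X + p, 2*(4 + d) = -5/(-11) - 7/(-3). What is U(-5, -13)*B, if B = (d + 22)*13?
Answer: -83200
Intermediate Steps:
d = -86/33 (d = -4 + (-5/(-11) - 7/(-3))/2 = -4 + (-5*(-1/11) - 7*(-⅓))/2 = -4 + (5/11 + 7/3)/2 = -4 + (½)*(92/33) = -4 + 46/33 = -86/33 ≈ -2.6061)
U(p, X) = p + X*p² (U(p, X) = p²*X + p = X*p² + p = p + X*p²)
B = 8320/33 (B = (-86/33 + 22)*13 = (640/33)*13 = 8320/33 ≈ 252.12)
U(-5, -13)*B = -5*(1 - 13*(-5))*(8320/33) = -5*(1 + 65)*(8320/33) = -5*66*(8320/33) = -330*8320/33 = -83200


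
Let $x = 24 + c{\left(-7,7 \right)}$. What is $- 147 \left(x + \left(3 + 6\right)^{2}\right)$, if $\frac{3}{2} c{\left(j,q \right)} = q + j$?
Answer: $-15435$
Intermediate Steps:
$c{\left(j,q \right)} = \frac{2 j}{3} + \frac{2 q}{3}$ ($c{\left(j,q \right)} = \frac{2 \left(q + j\right)}{3} = \frac{2 \left(j + q\right)}{3} = \frac{2 j}{3} + \frac{2 q}{3}$)
$x = 24$ ($x = 24 + \left(\frac{2}{3} \left(-7\right) + \frac{2}{3} \cdot 7\right) = 24 + \left(- \frac{14}{3} + \frac{14}{3}\right) = 24 + 0 = 24$)
$- 147 \left(x + \left(3 + 6\right)^{2}\right) = - 147 \left(24 + \left(3 + 6\right)^{2}\right) = - 147 \left(24 + 9^{2}\right) = - 147 \left(24 + 81\right) = \left(-147\right) 105 = -15435$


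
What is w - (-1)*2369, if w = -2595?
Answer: -226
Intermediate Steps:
w - (-1)*2369 = -2595 - (-1)*2369 = -2595 - 1*(-2369) = -2595 + 2369 = -226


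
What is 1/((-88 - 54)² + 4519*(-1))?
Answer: 1/15645 ≈ 6.3918e-5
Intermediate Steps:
1/((-88 - 54)² + 4519*(-1)) = 1/((-142)² - 4519) = 1/(20164 - 4519) = 1/15645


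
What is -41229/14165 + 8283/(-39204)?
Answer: -52535467/16828020 ≈ -3.1219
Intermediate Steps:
-41229/14165 + 8283/(-39204) = -41229*1/14165 + 8283*(-1/39204) = -41229/14165 - 251/1188 = -52535467/16828020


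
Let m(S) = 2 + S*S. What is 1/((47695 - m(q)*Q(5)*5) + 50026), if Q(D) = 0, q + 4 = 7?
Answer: 1/97721 ≈ 1.0233e-5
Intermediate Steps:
q = 3 (q = -4 + 7 = 3)
m(S) = 2 + S²
1/((47695 - m(q)*Q(5)*5) + 50026) = 1/((47695 - (2 + 3²)*0*5) + 50026) = 1/((47695 - (2 + 9)*0*5) + 50026) = 1/((47695 - 11*0*5) + 50026) = 1/((47695 - 0*5) + 50026) = 1/((47695 - 1*0) + 50026) = 1/((47695 + 0) + 50026) = 1/(47695 + 50026) = 1/97721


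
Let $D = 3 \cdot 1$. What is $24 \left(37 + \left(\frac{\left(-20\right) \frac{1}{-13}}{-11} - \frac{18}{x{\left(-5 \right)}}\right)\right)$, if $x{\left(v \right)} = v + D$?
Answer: $\frac{157392}{143} \approx 1100.6$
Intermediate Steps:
$D = 3$
$x{\left(v \right)} = 3 + v$ ($x{\left(v \right)} = v + 3 = 3 + v$)
$24 \left(37 + \left(\frac{\left(-20\right) \frac{1}{-13}}{-11} - \frac{18}{x{\left(-5 \right)}}\right)\right) = 24 \left(37 - \left(\frac{18}{3 - 5} - \frac{\left(-20\right) \frac{1}{-13}}{-11}\right)\right) = 24 \left(37 + \left(\left(-20\right) \left(- \frac{1}{13}\right) \left(- \frac{1}{11}\right) - \frac{18}{-2}\right)\right) = 24 \left(37 + \left(\frac{20}{13} \left(- \frac{1}{11}\right) - -9\right)\right) = 24 \left(37 + \left(- \frac{20}{143} + 9\right)\right) = 24 \left(37 + \frac{1267}{143}\right) = 24 \cdot \frac{6558}{143} = \frac{157392}{143}$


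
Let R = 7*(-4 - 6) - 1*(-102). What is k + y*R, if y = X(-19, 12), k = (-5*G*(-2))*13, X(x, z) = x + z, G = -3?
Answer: -614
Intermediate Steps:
R = 32 (R = 7*(-10) + 102 = -70 + 102 = 32)
k = -390 (k = (-5*(-3)*(-2))*13 = (15*(-2))*13 = -30*13 = -390)
y = -7 (y = -19 + 12 = -7)
k + y*R = -390 - 7*32 = -390 - 224 = -614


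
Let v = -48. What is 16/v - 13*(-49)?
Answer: 1910/3 ≈ 636.67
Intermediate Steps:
16/v - 13*(-49) = 16/(-48) - 13*(-49) = 16*(-1/48) + 637 = -⅓ + 637 = 1910/3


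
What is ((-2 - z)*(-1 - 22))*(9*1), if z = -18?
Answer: -3312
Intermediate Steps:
((-2 - z)*(-1 - 22))*(9*1) = ((-2 - 1*(-18))*(-1 - 22))*(9*1) = ((-2 + 18)*(-23))*9 = (16*(-23))*9 = -368*9 = -3312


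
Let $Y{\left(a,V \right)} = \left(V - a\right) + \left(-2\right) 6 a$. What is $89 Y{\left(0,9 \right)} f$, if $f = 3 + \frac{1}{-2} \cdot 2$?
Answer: $1602$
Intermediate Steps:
$Y{\left(a,V \right)} = V - 13 a$ ($Y{\left(a,V \right)} = \left(V - a\right) - 12 a = V - 13 a$)
$f = 2$ ($f = 3 - 1 = 2$)
$89 Y{\left(0,9 \right)} f = 89 \left(9 - 0\right) 2 = 89 \left(9 + 0\right) 2 = 89 \cdot 9 \cdot 2 = 801 \cdot 2 = 1602$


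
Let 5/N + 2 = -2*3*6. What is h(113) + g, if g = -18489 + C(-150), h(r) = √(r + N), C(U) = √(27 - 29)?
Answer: -18489 + √162982/38 + I*√2 ≈ -18478.0 + 1.4142*I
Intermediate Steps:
C(U) = I*√2 (C(U) = √(-2) = I*√2)
N = -5/38 (N = 5/(-2 - 2*3*6) = 5/(-2 - 6*6) = 5/(-2 - 36) = 5/(-38) = 5*(-1/38) = -5/38 ≈ -0.13158)
h(r) = √(-5/38 + r) (h(r) = √(r - 5/38) = √(-5/38 + r))
g = -18489 + I*√2 ≈ -18489.0 + 1.4142*I
h(113) + g = √(-190 + 1444*113)/38 + (-18489 + I*√2) = √(-190 + 163172)/38 + (-18489 + I*√2) = √162982/38 + (-18489 + I*√2) = -18489 + √162982/38 + I*√2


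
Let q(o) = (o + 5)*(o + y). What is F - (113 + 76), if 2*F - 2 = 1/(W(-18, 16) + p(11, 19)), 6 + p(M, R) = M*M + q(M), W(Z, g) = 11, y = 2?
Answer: -125583/668 ≈ -188.00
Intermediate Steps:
q(o) = (2 + o)*(5 + o) (q(o) = (o + 5)*(o + 2) = (5 + o)*(2 + o) = (2 + o)*(5 + o))
p(M, R) = 4 + 2*M**2 + 7*M (p(M, R) = -6 + (M*M + (10 + M**2 + 7*M)) = -6 + (M**2 + (10 + M**2 + 7*M)) = -6 + (10 + 2*M**2 + 7*M) = 4 + 2*M**2 + 7*M)
F = 669/668 (F = 1 + 1/(2*(11 + (4 + 2*11**2 + 7*11))) = 1 + 1/(2*(11 + (4 + 2*121 + 77))) = 1 + 1/(2*(11 + (4 + 242 + 77))) = 1 + 1/(2*(11 + 323)) = 1 + (1/2)/334 = 1 + (1/2)*(1/334) = 1 + 1/668 = 669/668 ≈ 1.0015)
F - (113 + 76) = 669/668 - (113 + 76) = 669/668 - 1*189 = 669/668 - 189 = -125583/668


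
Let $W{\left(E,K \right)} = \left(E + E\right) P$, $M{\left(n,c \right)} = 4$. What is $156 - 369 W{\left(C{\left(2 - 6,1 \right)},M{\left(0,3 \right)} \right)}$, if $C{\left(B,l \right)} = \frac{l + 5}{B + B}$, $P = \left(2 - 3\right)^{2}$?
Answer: $\frac{1419}{2} \approx 709.5$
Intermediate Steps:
$P = 1$ ($P = \left(-1\right)^{2} = 1$)
$C{\left(B,l \right)} = \frac{5 + l}{2 B}$
$W{\left(E,K \right)} = 2 E$ ($W{\left(E,K \right)} = \left(E + E\right) 1 = 2 E 1 = 2 E$)
$156 - 369 W{\left(C{\left(2 - 6,1 \right)},M{\left(0,3 \right)} \right)} = 156 - 369 \cdot 2 \frac{5 + 1}{2 \left(2 - 6\right)} = 156 - 369 \cdot 2 \cdot \frac{1}{2} \frac{1}{2 - 6} \cdot 6 = 156 - 369 \cdot 2 \cdot \frac{1}{2} \frac{1}{-4} \cdot 6 = 156 - 369 \cdot 2 \cdot \frac{1}{2} \left(- \frac{1}{4}\right) 6 = 156 - 369 \cdot 2 \left(- \frac{3}{4}\right) = 156 - - \frac{1107}{2} = 156 + \frac{1107}{2} = \frac{1419}{2}$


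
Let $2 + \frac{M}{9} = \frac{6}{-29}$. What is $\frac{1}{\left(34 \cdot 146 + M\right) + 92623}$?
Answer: $\frac{29}{2829447} \approx 1.0249 \cdot 10^{-5}$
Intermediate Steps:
$M = - \frac{576}{29}$ ($M = -18 + 9 \frac{6}{-29} = -18 + 9 \cdot 6 \left(- \frac{1}{29}\right) = -18 + 9 \left(- \frac{6}{29}\right) = -18 - \frac{54}{29} = - \frac{576}{29} \approx -19.862$)
$\frac{1}{\left(34 \cdot 146 + M\right) + 92623} = \frac{1}{\left(34 \cdot 146 - \frac{576}{29}\right) + 92623} = \frac{1}{\left(4964 - \frac{576}{29}\right) + 92623} = \frac{1}{\frac{143380}{29} + 92623} = \frac{1}{\frac{2829447}{29}} = \frac{29}{2829447}$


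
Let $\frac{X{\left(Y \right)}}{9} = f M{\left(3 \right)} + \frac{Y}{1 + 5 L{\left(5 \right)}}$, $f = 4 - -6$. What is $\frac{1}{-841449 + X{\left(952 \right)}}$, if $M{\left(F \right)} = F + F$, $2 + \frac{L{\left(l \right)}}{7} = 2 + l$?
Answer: $- \frac{22}{18498927} \approx -1.1893 \cdot 10^{-6}$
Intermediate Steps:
$L{\left(l \right)} = 7 l$ ($L{\left(l \right)} = -14 + 7 \left(2 + l\right) = -14 + \left(14 + 7 l\right) = 7 l$)
$M{\left(F \right)} = 2 F$
$f = 10$ ($f = 4 + 6 = 10$)
$X{\left(Y \right)} = 540 + \frac{9 Y}{176}$ ($X{\left(Y \right)} = 9 \left(10 \cdot 2 \cdot 3 + \frac{Y}{1 + 5 \cdot 7 \cdot 5}\right) = 9 \left(10 \cdot 6 + \frac{Y}{1 + 5 \cdot 35}\right) = 9 \left(60 + \frac{Y}{1 + 175}\right) = 9 \left(60 + \frac{Y}{176}\right) = 540 + \frac{9 Y}{176}$)
$\frac{1}{-841449 + X{\left(952 \right)}} = \frac{1}{-841449 + \left(540 + \frac{9}{176} \cdot 952\right)} = \frac{1}{-841449 + \left(540 + \frac{1071}{22}\right)} = \frac{1}{-841449 + \frac{12951}{22}} = \frac{1}{- \frac{18498927}{22}} = - \frac{22}{18498927}$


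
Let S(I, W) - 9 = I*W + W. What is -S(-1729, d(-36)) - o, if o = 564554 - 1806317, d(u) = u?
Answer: 1179546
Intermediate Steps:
S(I, W) = 9 + W + I*W (S(I, W) = 9 + (I*W + W) = 9 + (W + I*W) = 9 + W + I*W)
o = -1241763
-S(-1729, d(-36)) - o = -(9 - 36 - 1729*(-36)) - 1*(-1241763) = -(9 - 36 + 62244) + 1241763 = -1*62217 + 1241763 = -62217 + 1241763 = 1179546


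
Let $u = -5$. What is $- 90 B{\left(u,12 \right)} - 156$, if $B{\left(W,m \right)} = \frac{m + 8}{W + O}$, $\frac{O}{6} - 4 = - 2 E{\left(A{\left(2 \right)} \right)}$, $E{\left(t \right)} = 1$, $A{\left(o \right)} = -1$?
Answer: $- \frac{2892}{7} \approx -413.14$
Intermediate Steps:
$O = 12$ ($O = 24 + 6 \left(\left(-2\right) 1\right) = 24 + 6 \left(-2\right) = 24 - 12 = 12$)
$B{\left(W,m \right)} = \frac{8 + m}{12 + W}$ ($B{\left(W,m \right)} = \frac{m + 8}{W + 12} = \frac{8 + m}{12 + W}$)
$- 90 B{\left(u,12 \right)} - 156 = - 90 \frac{8 + 12}{12 - 5} - 156 = - 90 \cdot \frac{1}{7} \cdot 20 - 156 = \left(-90\right) \frac{20}{7} - 156 = - \frac{1800}{7} - 156 = - \frac{2892}{7}$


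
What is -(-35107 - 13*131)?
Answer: 36810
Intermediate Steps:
-(-35107 - 13*131) = -(-35107 - 1*1703) = -(-35107 - 1703) = -1*(-36810) = 36810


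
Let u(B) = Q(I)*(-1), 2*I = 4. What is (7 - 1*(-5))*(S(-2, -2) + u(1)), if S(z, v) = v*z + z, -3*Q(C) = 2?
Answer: 32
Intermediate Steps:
I = 2 (I = (½)*4 = 2)
Q(C) = -⅔ (Q(C) = -⅓*2 = -⅔)
u(B) = ⅔ (u(B) = -⅔*(-1) = ⅔)
S(z, v) = z + v*z
(7 - 1*(-5))*(S(-2, -2) + u(1)) = (7 - 1*(-5))*(-2*(1 - 2) + ⅔) = (7 + 5)*(-2*(-1) + ⅔) = 12*(2 + ⅔) = 12*(8/3) = 32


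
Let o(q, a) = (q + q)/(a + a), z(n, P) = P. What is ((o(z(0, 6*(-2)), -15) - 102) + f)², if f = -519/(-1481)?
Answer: 557696797681/54834025 ≈ 10171.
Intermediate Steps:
o(q, a) = q/a (o(q, a) = (2*q)/((2*a)) = (2*q)*(1/(2*a)) = q/a)
f = 519/1481 (f = -519*(-1/1481) = 519/1481 ≈ 0.35044)
((o(z(0, 6*(-2)), -15) - 102) + f)² = (((6*(-2))/(-15) - 102) + 519/1481)² = ((-12*(-1/15) - 102) + 519/1481)² = ((⅘ - 102) + 519/1481)² = (-506/5 + 519/1481)² = (-746791/7405)² = 557696797681/54834025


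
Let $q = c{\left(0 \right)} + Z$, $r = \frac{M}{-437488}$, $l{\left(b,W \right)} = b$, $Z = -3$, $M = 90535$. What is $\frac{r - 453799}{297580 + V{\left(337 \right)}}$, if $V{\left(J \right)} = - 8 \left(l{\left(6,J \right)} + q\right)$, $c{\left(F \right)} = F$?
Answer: $- \frac{198531707447}{130177179328} \approx -1.5251$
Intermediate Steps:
$r = - \frac{90535}{437488}$ ($r = \frac{90535}{-437488} = 90535 \left(- \frac{1}{437488}\right) = - \frac{90535}{437488} \approx -0.20694$)
$q = -3$ ($q = 0 - 3 = -3$)
$V{\left(J \right)} = -24$ ($V{\left(J \right)} = - 8 \left(6 - 3\right) = \left(-8\right) 3 = -24$)
$\frac{r - 453799}{297580 + V{\left(337 \right)}} = \frac{- \frac{90535}{437488} - 453799}{297580 - 24} = - \frac{198531707447}{437488 \cdot 297556} = \left(- \frac{198531707447}{437488}\right) \frac{1}{297556} = - \frac{198531707447}{130177179328}$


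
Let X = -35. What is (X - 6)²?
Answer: 1681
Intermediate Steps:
(X - 6)² = (-35 - 6)² = (-41)² = 1681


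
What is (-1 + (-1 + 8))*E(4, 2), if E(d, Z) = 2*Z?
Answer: 24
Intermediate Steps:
(-1 + (-1 + 8))*E(4, 2) = (-1 + (-1 + 8))*(2*2) = (-1 + 7)*4 = 6*4 = 24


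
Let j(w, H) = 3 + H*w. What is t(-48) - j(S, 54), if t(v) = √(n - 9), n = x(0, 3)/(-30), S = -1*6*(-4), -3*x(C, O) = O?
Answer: -1299 + I*√8070/30 ≈ -1299.0 + 2.9944*I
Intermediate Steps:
x(C, O) = -O/3
S = 24 (S = -6*(-4) = 24)
n = 1/30 (n = -⅓*3/(-30) = -1*(-1/30) = 1/30 ≈ 0.033333)
t(v) = I*√8070/30 (t(v) = √(1/30 - 9) = √(-269/30) = I*√8070/30)
t(-48) - j(S, 54) = I*√8070/30 - (3 + 54*24) = I*√8070/30 - (3 + 1296) = I*√8070/30 - 1*1299 = I*√8070/30 - 1299 = -1299 + I*√8070/30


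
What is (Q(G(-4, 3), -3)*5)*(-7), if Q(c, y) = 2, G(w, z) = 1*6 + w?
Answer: -70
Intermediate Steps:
G(w, z) = 6 + w
(Q(G(-4, 3), -3)*5)*(-7) = (2*5)*(-7) = 10*(-7) = -70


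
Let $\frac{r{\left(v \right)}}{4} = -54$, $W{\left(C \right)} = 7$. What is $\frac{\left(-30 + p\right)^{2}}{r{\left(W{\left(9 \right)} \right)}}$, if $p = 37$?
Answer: $- \frac{49}{216} \approx -0.22685$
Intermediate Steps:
$r{\left(v \right)} = -216$ ($r{\left(v \right)} = 4 \left(-54\right) = -216$)
$\frac{\left(-30 + p\right)^{2}}{r{\left(W{\left(9 \right)} \right)}} = \frac{\left(-30 + 37\right)^{2}}{-216} = 7^{2} \left(- \frac{1}{216}\right) = 49 \left(- \frac{1}{216}\right) = - \frac{49}{216}$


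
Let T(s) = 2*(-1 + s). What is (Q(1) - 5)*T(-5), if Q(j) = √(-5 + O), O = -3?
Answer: 60 - 24*I*√2 ≈ 60.0 - 33.941*I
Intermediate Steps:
T(s) = -2 + 2*s
Q(j) = 2*I*√2 (Q(j) = √(-5 - 3) = √(-8) = 2*I*√2)
(Q(1) - 5)*T(-5) = (2*I*√2 - 5)*(-2 + 2*(-5)) = (-5 + 2*I*√2)*(-2 - 10) = (-5 + 2*I*√2)*(-12) = 60 - 24*I*√2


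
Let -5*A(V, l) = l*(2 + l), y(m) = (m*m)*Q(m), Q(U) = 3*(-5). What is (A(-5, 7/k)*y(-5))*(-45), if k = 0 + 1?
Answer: -212625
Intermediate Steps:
Q(U) = -15
k = 1
y(m) = -15*m² (y(m) = (m*m)*(-15) = m²*(-15) = -15*m²)
A(V, l) = -l*(2 + l)/5
(A(-5, 7/k)*y(-5))*(-45) = ((-7/1*(2 + 7/1)/5)*(-15*(-5)²))*(-45) = ((-7*1*(2 + 7*1)/5)*(-15*25))*(-45) = (-⅕*7*(2 + 7)*(-375))*(-45) = (-⅕*7*9*(-375))*(-45) = -63/5*(-375)*(-45) = 4725*(-45) = -212625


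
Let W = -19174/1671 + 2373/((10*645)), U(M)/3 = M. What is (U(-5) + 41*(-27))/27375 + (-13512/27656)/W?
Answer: 3779918546048/1258724271547375 ≈ 0.0030030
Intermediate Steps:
U(M) = 3*M
W = -39902339/3592650 (W = -19174*1/1671 + 2373/6450 = -19174/1671 + 2373*(1/6450) = -19174/1671 + 791/2150 = -39902339/3592650 ≈ -11.107)
(U(-5) + 41*(-27))/27375 + (-13512/27656)/W = (3*(-5) + 41*(-27))/27375 + (-13512/27656)/(-39902339/3592650) = (-15 - 1107)*(1/27375) - 13512*1/27656*(-3592650/39902339) = -1122*1/27375 - 1689/3457*(-3592650/39902339) = -374/9125 + 6067985850/137942385923 = 3779918546048/1258724271547375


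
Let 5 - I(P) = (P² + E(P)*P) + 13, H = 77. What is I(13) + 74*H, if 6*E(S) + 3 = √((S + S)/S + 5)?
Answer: 11055/2 - 13*√7/6 ≈ 5521.8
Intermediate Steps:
E(S) = -½ + √7/6 (E(S) = -½ + √((S + S)/S + 5)/6 = -½ + √((2*S)/S + 5)/6 = -½ + √(2 + 5)/6 = -½ + √7/6)
I(P) = -8 - P² - P*(-½ + √7/6) (I(P) = 5 - ((P² + (-½ + √7/6)*P) + 13) = 5 - ((P² + P*(-½ + √7/6)) + 13) = 5 - (13 + P² + P*(-½ + √7/6)) = 5 + (-13 - P² - P*(-½ + √7/6)) = -8 - P² - P*(-½ + √7/6))
I(13) + 74*H = (-8 - 1*13² + (⅙)*13*(3 - √7)) + 74*77 = (-8 - 1*169 + (13/2 - 13*√7/6)) + 5698 = (-8 - 169 + (13/2 - 13*√7/6)) + 5698 = (-341/2 - 13*√7/6) + 5698 = 11055/2 - 13*√7/6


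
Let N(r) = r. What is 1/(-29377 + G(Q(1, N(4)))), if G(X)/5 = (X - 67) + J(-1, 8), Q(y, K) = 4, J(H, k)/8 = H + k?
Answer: -1/29412 ≈ -3.4000e-5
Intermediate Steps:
J(H, k) = 8*H + 8*k (J(H, k) = 8*(H + k) = 8*H + 8*k)
G(X) = -55 + 5*X (G(X) = 5*((X - 67) + (8*(-1) + 8*8)) = 5*((-67 + X) + (-8 + 64)) = 5*((-67 + X) + 56) = 5*(-11 + X) = -55 + 5*X)
1/(-29377 + G(Q(1, N(4)))) = 1/(-29377 + (-55 + 5*4)) = 1/(-29377 + (-55 + 20)) = 1/(-29377 - 35) = 1/(-29412) = -1/29412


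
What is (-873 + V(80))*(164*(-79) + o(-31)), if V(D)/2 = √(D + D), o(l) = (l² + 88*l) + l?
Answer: 12880242 - 118032*√10 ≈ 1.2507e+7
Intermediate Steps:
o(l) = l² + 89*l
V(D) = 2*√2*√D (V(D) = 2*√(D + D) = 2*√(2*D) = 2*(√2*√D) = 2*√2*√D)
(-873 + V(80))*(164*(-79) + o(-31)) = (-873 + 2*√2*√80)*(164*(-79) - 31*(89 - 31)) = (-873 + 2*√2*(4*√5))*(-12956 - 31*58) = (-873 + 8*√10)*(-12956 - 1798) = (-873 + 8*√10)*(-14754) = 12880242 - 118032*√10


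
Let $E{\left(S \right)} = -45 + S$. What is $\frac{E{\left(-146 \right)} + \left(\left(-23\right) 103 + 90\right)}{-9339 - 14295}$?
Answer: $\frac{95}{909} \approx 0.10451$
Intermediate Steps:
$\frac{E{\left(-146 \right)} + \left(\left(-23\right) 103 + 90\right)}{-9339 - 14295} = \frac{\left(-45 - 146\right) + \left(\left(-23\right) 103 + 90\right)}{-9339 - 14295} = \frac{-191 + \left(-2369 + 90\right)}{-23634} = \left(-191 - 2279\right) \left(- \frac{1}{23634}\right) = \left(-2470\right) \left(- \frac{1}{23634}\right) = \frac{95}{909}$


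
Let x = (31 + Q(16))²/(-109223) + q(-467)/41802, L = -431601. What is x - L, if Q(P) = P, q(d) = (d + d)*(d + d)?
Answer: 985336536136108/2282869923 ≈ 4.3162e+5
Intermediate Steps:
q(d) = 4*d² (q(d) = (2*d)*(2*d) = 4*d²)
x = 47594499385/2282869923 (x = (31 + 16)²/(-109223) + (4*(-467)²)/41802 = 47²*(-1/109223) + (4*218089)*(1/41802) = 2209*(-1/109223) + 872356*(1/41802) = -2209/109223 + 436178/20901 = 47594499385/2282869923 ≈ 20.849)
x - L = 47594499385/2282869923 - 1*(-431601) = 47594499385/2282869923 + 431601 = 985336536136108/2282869923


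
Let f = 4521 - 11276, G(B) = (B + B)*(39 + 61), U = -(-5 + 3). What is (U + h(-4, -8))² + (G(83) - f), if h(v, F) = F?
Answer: 23391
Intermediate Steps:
U = 2 (U = -1*(-2) = 2)
G(B) = 200*B (G(B) = (2*B)*100 = 200*B)
f = -6755
(U + h(-4, -8))² + (G(83) - f) = (2 - 8)² + (200*83 - 1*(-6755)) = (-6)² + (16600 + 6755) = 36 + 23355 = 23391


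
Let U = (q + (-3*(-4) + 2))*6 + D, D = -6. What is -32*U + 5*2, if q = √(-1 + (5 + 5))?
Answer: -3062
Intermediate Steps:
q = 3 (q = √(-1 + 10) = √9 = 3)
U = 96 (U = (3 + (-3*(-4) + 2))*6 - 6 = (3 + (12 + 2))*6 - 6 = (3 + 14)*6 - 6 = 17*6 - 6 = 102 - 6 = 96)
-32*U + 5*2 = -32*96 + 5*2 = -3072 + 10 = -3062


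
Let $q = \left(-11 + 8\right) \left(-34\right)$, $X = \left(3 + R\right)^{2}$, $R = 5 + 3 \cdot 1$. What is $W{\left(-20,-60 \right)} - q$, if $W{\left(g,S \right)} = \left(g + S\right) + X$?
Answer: $-61$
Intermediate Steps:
$R = 8$ ($R = 5 + 3 = 8$)
$X = 121$ ($X = \left(3 + 8\right)^{2} = 11^{2} = 121$)
$W{\left(g,S \right)} = 121 + S + g$ ($W{\left(g,S \right)} = \left(g + S\right) + 121 = \left(S + g\right) + 121 = 121 + S + g$)
$q = 102$ ($q = \left(-3\right) \left(-34\right) = 102$)
$W{\left(-20,-60 \right)} - q = \left(121 - 60 - 20\right) - 102 = 41 - 102 = -61$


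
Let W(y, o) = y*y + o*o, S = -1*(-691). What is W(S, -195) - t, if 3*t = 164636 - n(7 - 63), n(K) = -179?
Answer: 1381703/3 ≈ 4.6057e+5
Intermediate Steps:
S = 691
W(y, o) = o**2 + y**2 (W(y, o) = y**2 + o**2 = o**2 + y**2)
t = 164815/3 (t = (164636 - 1*(-179))/3 = (164636 + 179)/3 = (1/3)*164815 = 164815/3 ≈ 54938.)
W(S, -195) - t = ((-195)**2 + 691**2) - 1*164815/3 = (38025 + 477481) - 164815/3 = 515506 - 164815/3 = 1381703/3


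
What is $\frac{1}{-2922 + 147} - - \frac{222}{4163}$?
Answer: $\frac{611887}{11552325} \approx 0.052967$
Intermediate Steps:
$\frac{1}{-2922 + 147} - - \frac{222}{4163} = \frac{1}{-2775} - \left(-222\right) \frac{1}{4163} = - \frac{1}{2775} - - \frac{222}{4163} = - \frac{1}{2775} + \frac{222}{4163} = \frac{611887}{11552325}$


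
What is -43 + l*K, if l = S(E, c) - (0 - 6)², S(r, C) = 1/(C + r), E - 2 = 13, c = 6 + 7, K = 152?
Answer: -38567/7 ≈ -5509.6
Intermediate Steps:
c = 13
E = 15 (E = 2 + 13 = 15)
l = -1007/28 (l = 1/(13 + 15) - (0 - 6)² = 1/28 - 1*(-6)² = 1/28 - 1*36 = 1/28 - 36 = -1007/28 ≈ -35.964)
-43 + l*K = -43 - 1007/28*152 = -43 - 38266/7 = -38567/7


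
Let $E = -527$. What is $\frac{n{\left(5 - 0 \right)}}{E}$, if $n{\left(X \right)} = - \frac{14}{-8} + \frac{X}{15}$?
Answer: $- \frac{25}{6324} \approx -0.0039532$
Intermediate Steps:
$n{\left(X \right)} = \frac{7}{4} + \frac{X}{15}$ ($n{\left(X \right)} = \left(-14\right) \left(- \frac{1}{8}\right) + X \frac{1}{15} = \frac{7}{4} + \frac{X}{15}$)
$\frac{n{\left(5 - 0 \right)}}{E} = \frac{\frac{7}{4} + \frac{5 - 0}{15}}{-527} = \left(\frac{7}{4} + \frac{5 + 0}{15}\right) \left(- \frac{1}{527}\right) = \left(\frac{7}{4} + \frac{1}{15} \cdot 5\right) \left(- \frac{1}{527}\right) = \left(\frac{7}{4} + \frac{1}{3}\right) \left(- \frac{1}{527}\right) = \frac{25}{12} \left(- \frac{1}{527}\right) = - \frac{25}{6324}$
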